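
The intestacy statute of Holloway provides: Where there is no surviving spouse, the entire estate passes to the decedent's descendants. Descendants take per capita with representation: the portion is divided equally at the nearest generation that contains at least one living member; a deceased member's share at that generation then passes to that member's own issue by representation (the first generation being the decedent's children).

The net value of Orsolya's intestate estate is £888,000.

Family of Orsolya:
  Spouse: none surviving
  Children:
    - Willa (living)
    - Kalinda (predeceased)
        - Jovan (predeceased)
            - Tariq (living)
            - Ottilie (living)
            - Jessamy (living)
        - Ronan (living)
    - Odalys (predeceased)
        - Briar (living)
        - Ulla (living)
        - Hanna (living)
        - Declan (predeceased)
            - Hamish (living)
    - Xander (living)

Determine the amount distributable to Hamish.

The entire £888,000 passes to the descendants.
That amount (£888,000) is divided into 4 shares of £222,000: Willa and Xander each take £222,000; Kalinda's £222,000 share passes to Kalinda's issue; Odalys's £222,000 share passes to Odalys's issue.
Kalinda's share (£222,000) is divided into 2 shares of £111,000: Ronan takes £111,000; Jovan's £111,000 share passes to Jovan's issue.
Jovan's share (£111,000) is divided into 3 shares of £37,000: Tariq, Ottilie, and Jessamy each take £37,000.
Odalys's share (£222,000) is divided into 4 shares of £55,500: Briar, Ulla, and Hanna each take £55,500; Declan's £55,500 share passes to Declan's issue.
Declan's share (£55,500) passes entirely to Hamish.

Hamish receives £55,500.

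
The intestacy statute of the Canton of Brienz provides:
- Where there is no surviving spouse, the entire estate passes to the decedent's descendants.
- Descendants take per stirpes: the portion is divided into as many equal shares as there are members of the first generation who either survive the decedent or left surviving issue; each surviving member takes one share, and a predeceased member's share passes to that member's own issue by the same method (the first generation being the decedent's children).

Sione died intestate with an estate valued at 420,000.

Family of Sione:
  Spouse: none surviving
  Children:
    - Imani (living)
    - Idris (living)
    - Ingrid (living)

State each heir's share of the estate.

Imani: 140,000; Idris: 140,000; Ingrid: 140,000

The entire 420,000 passes to the descendants.
That amount (420,000) is divided into 3 shares of 140,000: Imani, Idris, and Ingrid each take 140,000.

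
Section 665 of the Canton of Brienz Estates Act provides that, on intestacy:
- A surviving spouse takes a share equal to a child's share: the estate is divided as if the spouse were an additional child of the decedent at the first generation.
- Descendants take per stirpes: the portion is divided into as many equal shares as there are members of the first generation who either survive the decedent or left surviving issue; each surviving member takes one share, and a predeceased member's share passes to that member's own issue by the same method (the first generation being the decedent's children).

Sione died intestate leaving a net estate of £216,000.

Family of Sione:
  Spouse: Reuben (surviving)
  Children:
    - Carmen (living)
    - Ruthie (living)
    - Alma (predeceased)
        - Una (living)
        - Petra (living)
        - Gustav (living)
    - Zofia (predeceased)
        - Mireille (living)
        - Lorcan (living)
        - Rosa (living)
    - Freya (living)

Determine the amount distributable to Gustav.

Gustav receives £12,000.

The spouse counts as an additional share at the children's level, so there are 6 primary shares of £36,000. Reuben takes one such share (£36,000).
The children's combined portion (£180,000) is divided into 5 shares of £36,000: Carmen, Ruthie, and Freya each take £36,000; Alma's £36,000 share passes to Alma's issue; Zofia's £36,000 share passes to Zofia's issue.
Alma's share (£36,000) is divided into 3 shares of £12,000: Una, Petra, and Gustav each take £12,000.
Zofia's share (£36,000) is divided into 3 shares of £12,000: Mireille, Lorcan, and Rosa each take £12,000.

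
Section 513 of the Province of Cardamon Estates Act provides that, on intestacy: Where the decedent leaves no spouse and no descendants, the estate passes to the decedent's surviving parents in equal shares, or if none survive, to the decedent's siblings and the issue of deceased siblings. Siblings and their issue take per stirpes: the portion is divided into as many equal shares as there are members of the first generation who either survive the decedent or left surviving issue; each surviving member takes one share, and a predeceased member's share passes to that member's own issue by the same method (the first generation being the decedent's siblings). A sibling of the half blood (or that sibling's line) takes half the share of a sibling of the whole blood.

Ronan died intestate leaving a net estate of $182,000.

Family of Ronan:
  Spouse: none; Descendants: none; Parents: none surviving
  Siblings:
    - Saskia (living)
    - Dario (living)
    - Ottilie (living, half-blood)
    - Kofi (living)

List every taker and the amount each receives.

The entire $182,000 passes to the siblings and their issue.
Counting each half-blood sibling's line as half a unit, there are 7/2 units in $182,000, so one unit is $52,000. Whole-blood lines (Saskia, Dario, and Kofi) take $52,000 each; half-blood lines (Ottilie) take $26,000 each.

Saskia: $52,000; Dario: $52,000; Ottilie: $26,000; Kofi: $52,000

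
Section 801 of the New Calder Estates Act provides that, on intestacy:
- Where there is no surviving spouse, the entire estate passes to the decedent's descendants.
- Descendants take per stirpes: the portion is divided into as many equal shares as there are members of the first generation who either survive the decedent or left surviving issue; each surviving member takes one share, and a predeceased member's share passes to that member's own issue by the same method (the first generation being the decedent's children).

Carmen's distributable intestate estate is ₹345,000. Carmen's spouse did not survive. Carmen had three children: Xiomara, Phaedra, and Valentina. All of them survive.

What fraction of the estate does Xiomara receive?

Xiomara receives 1/3 of the estate.

The entire ₹345,000 passes to the descendants.
That amount (₹345,000) is divided into 3 shares of ₹115,000: Xiomara, Phaedra, and Valentina each take ₹115,000.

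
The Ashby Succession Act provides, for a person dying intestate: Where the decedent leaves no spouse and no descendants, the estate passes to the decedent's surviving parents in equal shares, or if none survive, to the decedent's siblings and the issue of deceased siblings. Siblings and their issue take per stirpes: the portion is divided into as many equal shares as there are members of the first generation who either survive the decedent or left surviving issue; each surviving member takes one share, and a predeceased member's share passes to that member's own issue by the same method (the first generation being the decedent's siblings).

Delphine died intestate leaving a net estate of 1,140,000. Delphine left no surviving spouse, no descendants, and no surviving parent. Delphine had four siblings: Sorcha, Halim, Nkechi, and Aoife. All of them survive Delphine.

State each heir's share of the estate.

Sorcha: 285,000; Halim: 285,000; Nkechi: 285,000; Aoife: 285,000

The entire 1,140,000 passes to the siblings and their issue.
That amount (1,140,000) is divided into 4 shares of 285,000: Sorcha, Halim, Nkechi, and Aoife each take 285,000.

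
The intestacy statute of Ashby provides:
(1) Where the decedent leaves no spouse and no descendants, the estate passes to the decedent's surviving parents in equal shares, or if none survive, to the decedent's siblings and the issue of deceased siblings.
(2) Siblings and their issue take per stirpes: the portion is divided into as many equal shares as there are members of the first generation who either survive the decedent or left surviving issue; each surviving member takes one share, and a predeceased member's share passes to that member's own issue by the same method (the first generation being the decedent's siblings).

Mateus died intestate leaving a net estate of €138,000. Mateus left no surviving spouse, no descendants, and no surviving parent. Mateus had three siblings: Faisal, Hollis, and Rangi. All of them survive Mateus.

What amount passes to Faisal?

The entire €138,000 passes to the siblings and their issue.
That amount (€138,000) is divided into 3 shares of €46,000: Faisal, Hollis, and Rangi each take €46,000.

Faisal receives €46,000.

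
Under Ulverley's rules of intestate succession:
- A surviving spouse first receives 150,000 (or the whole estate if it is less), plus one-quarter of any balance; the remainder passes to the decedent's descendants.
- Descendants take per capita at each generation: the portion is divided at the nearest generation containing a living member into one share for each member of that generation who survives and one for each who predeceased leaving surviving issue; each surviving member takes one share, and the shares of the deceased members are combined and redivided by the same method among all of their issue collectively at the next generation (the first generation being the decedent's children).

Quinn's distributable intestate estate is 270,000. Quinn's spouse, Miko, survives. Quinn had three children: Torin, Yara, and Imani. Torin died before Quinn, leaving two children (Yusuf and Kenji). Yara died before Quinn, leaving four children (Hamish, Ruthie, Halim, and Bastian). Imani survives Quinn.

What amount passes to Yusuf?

Miko first takes 150,000, leaving a balance of 120,000. Miko then takes one-quarter of the balance (30,000), for a total of 180,000. The remaining 90,000 passes to the descendants.
The descendants' portion (90,000) is divided at the children's generation into 3 shares of 30,000. Imani takes 30,000. The 2 shares of the deceased (Torin and Yara) are combined into a pool of 60,000.
That pool (60,000) is divided at the grandchildren's generation equally among Yusuf, Kenji, Hamish, Ruthie, Halim, and Bastian: 10,000 each.

Yusuf receives 10,000.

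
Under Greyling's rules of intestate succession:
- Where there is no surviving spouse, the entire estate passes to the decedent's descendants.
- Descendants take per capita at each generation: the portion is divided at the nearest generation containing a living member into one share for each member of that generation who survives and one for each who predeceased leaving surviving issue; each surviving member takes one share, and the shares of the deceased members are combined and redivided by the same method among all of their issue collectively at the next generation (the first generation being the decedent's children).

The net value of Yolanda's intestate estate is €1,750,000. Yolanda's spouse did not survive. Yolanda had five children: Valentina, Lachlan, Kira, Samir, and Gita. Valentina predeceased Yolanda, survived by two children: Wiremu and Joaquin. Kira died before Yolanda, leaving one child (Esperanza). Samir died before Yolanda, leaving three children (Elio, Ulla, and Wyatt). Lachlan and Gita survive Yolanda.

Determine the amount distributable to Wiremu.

Wiremu receives €175,000.

The entire €1,750,000 passes to the descendants.
That amount (€1,750,000) is divided at the children's generation into 5 shares of €350,000. Lachlan and Gita each take €350,000. The 3 shares of the deceased (Valentina, Kira, and Samir) are combined into a pool of €1,050,000.
That pool (€1,050,000) is divided at the grandchildren's generation equally among Wiremu, Joaquin, Esperanza, Elio, Ulla, and Wyatt: €175,000 each.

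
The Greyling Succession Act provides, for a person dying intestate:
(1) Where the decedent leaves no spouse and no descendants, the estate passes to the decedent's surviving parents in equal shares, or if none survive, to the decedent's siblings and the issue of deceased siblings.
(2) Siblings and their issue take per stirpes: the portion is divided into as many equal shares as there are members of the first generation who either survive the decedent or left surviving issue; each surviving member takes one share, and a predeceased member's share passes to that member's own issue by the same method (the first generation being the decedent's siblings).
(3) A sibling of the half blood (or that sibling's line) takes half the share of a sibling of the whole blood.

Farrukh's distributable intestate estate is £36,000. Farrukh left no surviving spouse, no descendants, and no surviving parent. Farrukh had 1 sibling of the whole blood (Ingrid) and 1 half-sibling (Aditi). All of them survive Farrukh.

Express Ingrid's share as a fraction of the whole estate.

Ingrid receives 2/3 of the estate.

The entire £36,000 passes to the siblings and their issue.
Counting each half-blood sibling's line as half a unit, there are 3/2 units in £36,000, so one unit is £24,000. Whole-blood lines (Ingrid) take £24,000 each; half-blood lines (Aditi) take £12,000 each.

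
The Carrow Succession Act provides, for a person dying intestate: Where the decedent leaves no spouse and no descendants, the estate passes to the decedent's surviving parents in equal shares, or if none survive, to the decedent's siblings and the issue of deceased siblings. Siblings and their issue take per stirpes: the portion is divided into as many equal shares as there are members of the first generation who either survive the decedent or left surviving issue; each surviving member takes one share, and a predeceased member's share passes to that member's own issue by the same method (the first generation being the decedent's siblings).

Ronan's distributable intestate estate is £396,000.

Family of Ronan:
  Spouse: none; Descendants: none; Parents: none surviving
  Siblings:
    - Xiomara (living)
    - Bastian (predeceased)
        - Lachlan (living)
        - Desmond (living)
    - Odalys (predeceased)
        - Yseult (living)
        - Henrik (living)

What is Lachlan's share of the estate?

Lachlan receives £66,000.

The entire £396,000 passes to the siblings and their issue.
That amount (£396,000) is divided into 3 shares of £132,000: Xiomara takes £132,000; Bastian's £132,000 share passes to Bastian's issue; Odalys's £132,000 share passes to Odalys's issue.
Bastian's share (£132,000) is divided into 2 shares of £66,000: Lachlan and Desmond each take £66,000.
Odalys's share (£132,000) is divided into 2 shares of £66,000: Yseult and Henrik each take £66,000.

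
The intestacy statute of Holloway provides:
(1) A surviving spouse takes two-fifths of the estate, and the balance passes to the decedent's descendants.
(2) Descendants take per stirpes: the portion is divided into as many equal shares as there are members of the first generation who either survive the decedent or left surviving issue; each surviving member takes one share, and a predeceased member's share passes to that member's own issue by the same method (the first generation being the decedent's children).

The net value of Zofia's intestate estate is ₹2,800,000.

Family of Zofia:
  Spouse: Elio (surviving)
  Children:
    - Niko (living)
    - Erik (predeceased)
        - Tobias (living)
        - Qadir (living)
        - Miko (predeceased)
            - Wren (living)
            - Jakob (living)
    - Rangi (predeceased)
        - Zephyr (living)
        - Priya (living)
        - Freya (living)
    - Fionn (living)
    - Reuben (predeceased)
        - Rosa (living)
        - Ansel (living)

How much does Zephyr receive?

Elio takes two-fifths of ₹2,800,000 = ₹1,120,000. The remaining ₹1,680,000 passes to the descendants.
The descendants' portion (₹1,680,000) is divided into 5 shares of ₹336,000: Niko and Fionn each take ₹336,000; Erik's ₹336,000 share passes to Erik's issue; Rangi's ₹336,000 share passes to Rangi's issue; Reuben's ₹336,000 share passes to Reuben's issue.
Erik's share (₹336,000) is divided into 3 shares of ₹112,000: Tobias and Qadir each take ₹112,000; Miko's ₹112,000 share passes to Miko's issue.
Miko's share (₹112,000) is divided into 2 shares of ₹56,000: Wren and Jakob each take ₹56,000.
Rangi's share (₹336,000) is divided into 3 shares of ₹112,000: Zephyr, Priya, and Freya each take ₹112,000.
Reuben's share (₹336,000) is divided into 2 shares of ₹168,000: Rosa and Ansel each take ₹168,000.

Zephyr receives ₹112,000.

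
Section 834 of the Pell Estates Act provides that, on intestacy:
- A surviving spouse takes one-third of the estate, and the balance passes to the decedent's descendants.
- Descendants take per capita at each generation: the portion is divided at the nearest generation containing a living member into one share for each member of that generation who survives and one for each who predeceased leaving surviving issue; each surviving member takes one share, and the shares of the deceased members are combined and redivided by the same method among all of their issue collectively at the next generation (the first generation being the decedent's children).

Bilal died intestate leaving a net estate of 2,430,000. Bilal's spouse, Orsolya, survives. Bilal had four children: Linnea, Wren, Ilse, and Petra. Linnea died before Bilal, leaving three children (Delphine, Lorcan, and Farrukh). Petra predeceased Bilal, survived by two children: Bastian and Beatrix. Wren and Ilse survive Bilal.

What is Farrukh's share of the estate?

Farrukh receives 162,000.

Orsolya takes one-third of 2,430,000 = 810,000. The remaining 1,620,000 passes to the descendants.
The descendants' portion (1,620,000) is divided at the children's generation into 4 shares of 405,000. Wren and Ilse each take 405,000. The 2 shares of the deceased (Linnea and Petra) are combined into a pool of 810,000.
That pool (810,000) is divided at the grandchildren's generation equally among Delphine, Lorcan, Farrukh, Bastian, and Beatrix: 162,000 each.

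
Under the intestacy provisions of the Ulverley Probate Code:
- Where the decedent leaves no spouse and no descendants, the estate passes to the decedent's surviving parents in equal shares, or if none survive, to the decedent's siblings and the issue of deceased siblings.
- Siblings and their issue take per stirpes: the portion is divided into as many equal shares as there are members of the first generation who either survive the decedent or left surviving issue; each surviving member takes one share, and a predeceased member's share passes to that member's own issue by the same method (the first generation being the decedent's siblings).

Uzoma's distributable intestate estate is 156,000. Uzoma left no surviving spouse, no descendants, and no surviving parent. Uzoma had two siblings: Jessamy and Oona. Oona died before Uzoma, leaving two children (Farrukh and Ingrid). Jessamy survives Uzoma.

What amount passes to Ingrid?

The entire 156,000 passes to the siblings and their issue.
That amount (156,000) is divided into 2 shares of 78,000: Jessamy takes 78,000; Oona's 78,000 share passes to Oona's issue.
Oona's share (78,000) is divided into 2 shares of 39,000: Farrukh and Ingrid each take 39,000.

Ingrid receives 39,000.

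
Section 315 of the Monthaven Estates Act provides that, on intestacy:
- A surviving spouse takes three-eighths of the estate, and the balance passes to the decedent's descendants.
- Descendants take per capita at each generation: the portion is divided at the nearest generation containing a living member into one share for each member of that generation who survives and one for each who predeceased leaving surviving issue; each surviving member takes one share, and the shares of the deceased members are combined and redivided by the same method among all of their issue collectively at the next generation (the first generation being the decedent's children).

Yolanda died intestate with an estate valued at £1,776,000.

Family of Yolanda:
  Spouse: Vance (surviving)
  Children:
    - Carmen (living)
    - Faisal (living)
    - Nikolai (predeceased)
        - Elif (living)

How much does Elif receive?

Elif receives £370,000.

Vance takes three-eighths of £1,776,000 = £666,000. The remaining £1,110,000 passes to the descendants.
The descendants' portion (£1,110,000) is divided at the children's generation into 3 shares of £370,000. Carmen and Faisal each take £370,000. The remaining share for the deceased Nikolai (£370,000) is carried to the next generation.
That pool (£370,000) passes entirely to Elif, the sole taker at the grandchildren's generation.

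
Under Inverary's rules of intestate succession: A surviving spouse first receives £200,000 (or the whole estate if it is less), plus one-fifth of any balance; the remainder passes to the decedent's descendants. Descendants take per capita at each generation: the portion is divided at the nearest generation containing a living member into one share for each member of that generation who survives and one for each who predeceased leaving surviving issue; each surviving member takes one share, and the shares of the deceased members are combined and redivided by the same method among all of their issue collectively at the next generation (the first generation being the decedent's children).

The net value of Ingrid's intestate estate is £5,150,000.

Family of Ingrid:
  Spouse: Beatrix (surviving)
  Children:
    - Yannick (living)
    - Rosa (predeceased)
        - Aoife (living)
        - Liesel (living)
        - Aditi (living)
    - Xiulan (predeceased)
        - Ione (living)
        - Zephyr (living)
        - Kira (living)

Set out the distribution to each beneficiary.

Beatrix: £1,190,000; Yannick: £1,320,000; Aoife: £440,000; Liesel: £440,000; Aditi: £440,000; Ione: £440,000; Zephyr: £440,000; Kira: £440,000

Beatrix first takes £200,000, leaving a balance of £4,950,000. Beatrix then takes one-fifth of the balance (£990,000), for a total of £1,190,000. The remaining £3,960,000 passes to the descendants.
The descendants' portion (£3,960,000) is divided at the children's generation into 3 shares of £1,320,000. Yannick takes £1,320,000. The 2 shares of the deceased (Rosa and Xiulan) are combined into a pool of £2,640,000.
That pool (£2,640,000) is divided at the grandchildren's generation equally among Aoife, Liesel, Aditi, Ione, Zephyr, and Kira: £440,000 each.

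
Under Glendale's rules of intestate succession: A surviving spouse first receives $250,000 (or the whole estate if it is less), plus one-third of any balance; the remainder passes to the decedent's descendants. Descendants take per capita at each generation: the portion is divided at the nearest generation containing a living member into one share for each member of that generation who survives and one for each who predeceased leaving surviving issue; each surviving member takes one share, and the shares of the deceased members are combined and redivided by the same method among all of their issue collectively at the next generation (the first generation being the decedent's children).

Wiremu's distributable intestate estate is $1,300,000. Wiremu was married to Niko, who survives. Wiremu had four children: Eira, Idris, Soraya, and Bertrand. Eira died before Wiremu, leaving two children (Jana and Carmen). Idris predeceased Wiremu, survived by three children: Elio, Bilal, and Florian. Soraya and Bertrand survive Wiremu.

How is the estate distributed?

Niko: $600,000; Jana: $70,000; Carmen: $70,000; Elio: $70,000; Bilal: $70,000; Florian: $70,000; Soraya: $175,000; Bertrand: $175,000

Niko first takes $250,000, leaving a balance of $1,050,000. Niko then takes one-third of the balance ($350,000), for a total of $600,000. The remaining $700,000 passes to the descendants.
The descendants' portion ($700,000) is divided at the children's generation into 4 shares of $175,000. Soraya and Bertrand each take $175,000. The 2 shares of the deceased (Eira and Idris) are combined into a pool of $350,000.
That pool ($350,000) is divided at the grandchildren's generation equally among Jana, Carmen, Elio, Bilal, and Florian: $70,000 each.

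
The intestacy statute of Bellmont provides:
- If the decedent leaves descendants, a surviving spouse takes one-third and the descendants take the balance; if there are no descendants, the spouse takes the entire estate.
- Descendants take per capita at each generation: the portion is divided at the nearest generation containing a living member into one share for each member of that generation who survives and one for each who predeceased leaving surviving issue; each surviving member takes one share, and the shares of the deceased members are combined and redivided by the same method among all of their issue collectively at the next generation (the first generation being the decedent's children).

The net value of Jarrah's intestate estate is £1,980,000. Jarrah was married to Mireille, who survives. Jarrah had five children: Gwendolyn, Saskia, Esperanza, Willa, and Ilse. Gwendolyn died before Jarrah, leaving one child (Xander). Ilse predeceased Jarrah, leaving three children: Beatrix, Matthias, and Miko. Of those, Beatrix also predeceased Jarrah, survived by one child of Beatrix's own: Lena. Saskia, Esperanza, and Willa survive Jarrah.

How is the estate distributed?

Mireille takes one-third of £1,980,000 = £660,000. The remaining £1,320,000 passes to the descendants.
The descendants' portion (£1,320,000) is divided at the children's generation into 5 shares of £264,000. Saskia, Esperanza, and Willa each take £264,000. The 2 shares of the deceased (Gwendolyn and Ilse) are combined into a pool of £528,000.
That pool (£528,000) is divided at the grandchildren's generation into 4 shares of £132,000. Xander, Matthias, and Miko each take £132,000. The remaining share for the deceased Beatrix (£132,000) is carried to the next generation.
That pool (£132,000) passes entirely to Lena, the sole taker at the great-grandchildren's generation.

Mireille: £660,000; Xander: £132,000; Saskia: £264,000; Esperanza: £264,000; Willa: £264,000; Lena: £132,000; Matthias: £132,000; Miko: £132,000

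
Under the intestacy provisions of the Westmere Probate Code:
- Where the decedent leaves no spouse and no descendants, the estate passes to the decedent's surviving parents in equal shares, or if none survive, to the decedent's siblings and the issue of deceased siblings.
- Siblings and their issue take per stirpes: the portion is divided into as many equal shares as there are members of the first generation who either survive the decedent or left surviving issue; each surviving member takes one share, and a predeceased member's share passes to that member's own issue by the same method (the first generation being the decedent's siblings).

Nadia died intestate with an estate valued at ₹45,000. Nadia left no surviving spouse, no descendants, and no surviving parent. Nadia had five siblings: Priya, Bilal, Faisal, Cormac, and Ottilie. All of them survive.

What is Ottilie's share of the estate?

The entire ₹45,000 passes to the siblings and their issue.
That amount (₹45,000) is divided into 5 shares of ₹9,000: Priya, Bilal, Faisal, Cormac, and Ottilie each take ₹9,000.

Ottilie receives ₹9,000.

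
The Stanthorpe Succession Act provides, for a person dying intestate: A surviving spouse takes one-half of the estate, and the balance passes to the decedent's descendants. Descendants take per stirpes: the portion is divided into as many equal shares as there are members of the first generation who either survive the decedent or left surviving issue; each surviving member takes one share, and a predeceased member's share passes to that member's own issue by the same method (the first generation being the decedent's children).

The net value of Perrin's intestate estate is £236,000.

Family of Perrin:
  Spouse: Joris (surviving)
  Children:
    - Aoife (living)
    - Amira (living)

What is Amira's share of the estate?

Amira receives £59,000.

Joris takes one-half of £236,000 = £118,000. The remaining £118,000 passes to the descendants.
The descendants' portion (£118,000) is divided into 2 shares of £59,000: Aoife and Amira each take £59,000.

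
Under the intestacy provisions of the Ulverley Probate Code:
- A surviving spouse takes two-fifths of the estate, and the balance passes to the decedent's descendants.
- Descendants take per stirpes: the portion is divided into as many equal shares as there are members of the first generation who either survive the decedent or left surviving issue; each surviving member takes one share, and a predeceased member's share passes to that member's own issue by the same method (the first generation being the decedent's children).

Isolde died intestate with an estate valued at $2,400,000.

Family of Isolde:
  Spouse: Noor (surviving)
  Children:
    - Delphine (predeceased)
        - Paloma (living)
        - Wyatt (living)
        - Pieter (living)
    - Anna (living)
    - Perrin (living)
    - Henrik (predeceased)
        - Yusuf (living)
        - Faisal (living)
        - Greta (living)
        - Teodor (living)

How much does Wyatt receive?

Wyatt receives $120,000.

Noor takes two-fifths of $2,400,000 = $960,000. The remaining $1,440,000 passes to the descendants.
The descendants' portion ($1,440,000) is divided into 4 shares of $360,000: Anna and Perrin each take $360,000; Delphine's $360,000 share passes to Delphine's issue; Henrik's $360,000 share passes to Henrik's issue.
Delphine's share ($360,000) is divided into 3 shares of $120,000: Paloma, Wyatt, and Pieter each take $120,000.
Henrik's share ($360,000) is divided into 4 shares of $90,000: Yusuf, Faisal, Greta, and Teodor each take $90,000.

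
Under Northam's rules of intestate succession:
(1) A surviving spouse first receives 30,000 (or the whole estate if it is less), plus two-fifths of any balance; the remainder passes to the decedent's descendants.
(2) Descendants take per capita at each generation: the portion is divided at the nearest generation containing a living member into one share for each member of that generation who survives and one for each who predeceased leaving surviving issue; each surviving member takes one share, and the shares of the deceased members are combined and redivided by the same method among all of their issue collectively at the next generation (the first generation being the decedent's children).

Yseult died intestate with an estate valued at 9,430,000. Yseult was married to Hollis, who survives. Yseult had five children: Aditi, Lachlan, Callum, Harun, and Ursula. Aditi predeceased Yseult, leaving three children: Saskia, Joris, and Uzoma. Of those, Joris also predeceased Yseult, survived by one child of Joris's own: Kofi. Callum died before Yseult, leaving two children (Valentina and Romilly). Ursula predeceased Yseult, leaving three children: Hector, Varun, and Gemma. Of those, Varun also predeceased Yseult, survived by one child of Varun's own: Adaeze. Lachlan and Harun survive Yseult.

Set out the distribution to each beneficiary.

Hollis first takes 30,000, leaving a balance of 9,400,000. Hollis then takes two-fifths of the balance (3,760,000), for a total of 3,790,000. The remaining 5,640,000 passes to the descendants.
The descendants' portion (5,640,000) is divided at the children's generation into 5 shares of 1,128,000. Lachlan and Harun each take 1,128,000. The 3 shares of the deceased (Aditi, Callum, and Ursula) are combined into a pool of 3,384,000.
That pool (3,384,000) is divided at the grandchildren's generation into 8 shares of 423,000. Saskia, Uzoma, Valentina, Romilly, Hector, and Gemma each take 423,000. The 2 shares of the deceased (Joris and Varun) are combined into a pool of 846,000.
That pool (846,000) is divided at the great-grandchildren's generation equally among Kofi and Adaeze: 423,000 each.

Hollis: 3,790,000; Saskia: 423,000; Kofi: 423,000; Uzoma: 423,000; Lachlan: 1,128,000; Valentina: 423,000; Romilly: 423,000; Harun: 1,128,000; Hector: 423,000; Adaeze: 423,000; Gemma: 423,000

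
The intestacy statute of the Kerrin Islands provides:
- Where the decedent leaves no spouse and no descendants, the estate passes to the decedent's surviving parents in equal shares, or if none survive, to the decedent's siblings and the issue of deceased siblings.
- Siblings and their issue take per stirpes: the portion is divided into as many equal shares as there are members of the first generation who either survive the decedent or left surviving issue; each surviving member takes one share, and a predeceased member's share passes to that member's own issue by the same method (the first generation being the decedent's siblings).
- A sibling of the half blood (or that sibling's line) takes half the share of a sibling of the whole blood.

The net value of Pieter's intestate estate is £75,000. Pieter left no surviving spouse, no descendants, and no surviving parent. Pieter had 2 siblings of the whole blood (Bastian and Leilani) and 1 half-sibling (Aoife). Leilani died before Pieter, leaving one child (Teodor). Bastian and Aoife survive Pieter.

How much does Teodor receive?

Teodor receives £30,000.

The entire £75,000 passes to the siblings and their issue.
Counting each half-blood sibling's line as half a unit, there are 5/2 units in £75,000, so one unit is £30,000. Whole-blood lines (Bastian and Leilani) take £30,000 each; half-blood lines (Aoife) take £15,000 each.
Leilani's share (£30,000) passes entirely to Teodor.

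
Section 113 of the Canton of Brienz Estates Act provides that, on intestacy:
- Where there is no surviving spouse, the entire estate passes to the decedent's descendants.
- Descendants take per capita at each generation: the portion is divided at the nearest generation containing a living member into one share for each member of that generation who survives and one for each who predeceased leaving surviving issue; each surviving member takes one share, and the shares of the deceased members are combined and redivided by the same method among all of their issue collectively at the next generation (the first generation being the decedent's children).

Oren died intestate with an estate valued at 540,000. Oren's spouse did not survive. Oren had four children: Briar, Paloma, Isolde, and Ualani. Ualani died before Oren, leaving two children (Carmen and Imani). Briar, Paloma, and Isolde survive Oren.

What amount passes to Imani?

Imani receives 67,500.

The entire 540,000 passes to the descendants.
That amount (540,000) is divided at the children's generation into 4 shares of 135,000. Briar, Paloma, and Isolde each take 135,000. The remaining share for the deceased Ualani (135,000) is carried to the next generation.
That pool (135,000) is divided at the grandchildren's generation equally among Carmen and Imani: 67,500 each.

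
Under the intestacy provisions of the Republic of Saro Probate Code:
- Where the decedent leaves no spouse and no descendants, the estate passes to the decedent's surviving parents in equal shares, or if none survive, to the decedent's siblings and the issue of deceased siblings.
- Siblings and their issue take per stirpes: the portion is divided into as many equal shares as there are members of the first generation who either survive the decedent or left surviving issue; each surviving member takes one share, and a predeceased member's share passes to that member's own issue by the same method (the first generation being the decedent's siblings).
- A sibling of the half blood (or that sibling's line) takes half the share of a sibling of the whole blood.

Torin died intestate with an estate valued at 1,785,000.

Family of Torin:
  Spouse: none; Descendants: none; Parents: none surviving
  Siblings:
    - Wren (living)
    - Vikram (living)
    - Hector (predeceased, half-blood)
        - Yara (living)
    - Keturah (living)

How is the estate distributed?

Wren: 510,000; Vikram: 510,000; Yara: 255,000; Keturah: 510,000

The entire 1,785,000 passes to the siblings and their issue.
Counting each half-blood sibling's line as half a unit, there are 7/2 units in 1,785,000, so one unit is 510,000. Whole-blood lines (Wren, Vikram, and Keturah) take 510,000 each; half-blood lines (Hector) take 255,000 each.
Hector's share (255,000) passes entirely to Yara.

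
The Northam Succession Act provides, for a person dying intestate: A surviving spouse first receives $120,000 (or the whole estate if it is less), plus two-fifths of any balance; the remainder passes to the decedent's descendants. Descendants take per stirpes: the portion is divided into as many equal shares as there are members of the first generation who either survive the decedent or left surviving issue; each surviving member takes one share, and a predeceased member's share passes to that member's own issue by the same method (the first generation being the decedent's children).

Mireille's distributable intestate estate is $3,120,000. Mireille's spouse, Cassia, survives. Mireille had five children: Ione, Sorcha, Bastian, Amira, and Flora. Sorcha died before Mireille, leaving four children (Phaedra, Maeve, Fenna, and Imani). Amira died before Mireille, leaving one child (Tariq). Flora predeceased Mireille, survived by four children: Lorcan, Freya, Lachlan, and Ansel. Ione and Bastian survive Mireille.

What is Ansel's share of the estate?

Cassia first takes $120,000, leaving a balance of $3,000,000. Cassia then takes two-fifths of the balance ($1,200,000), for a total of $1,320,000. The remaining $1,800,000 passes to the descendants.
The descendants' portion ($1,800,000) is divided into 5 shares of $360,000: Ione and Bastian each take $360,000; Sorcha's $360,000 share passes to Sorcha's issue; Amira's $360,000 share passes to Amira's issue; Flora's $360,000 share passes to Flora's issue.
Sorcha's share ($360,000) is divided into 4 shares of $90,000: Phaedra, Maeve, Fenna, and Imani each take $90,000.
Amira's share ($360,000) passes entirely to Tariq.
Flora's share ($360,000) is divided into 4 shares of $90,000: Lorcan, Freya, Lachlan, and Ansel each take $90,000.

Ansel receives $90,000.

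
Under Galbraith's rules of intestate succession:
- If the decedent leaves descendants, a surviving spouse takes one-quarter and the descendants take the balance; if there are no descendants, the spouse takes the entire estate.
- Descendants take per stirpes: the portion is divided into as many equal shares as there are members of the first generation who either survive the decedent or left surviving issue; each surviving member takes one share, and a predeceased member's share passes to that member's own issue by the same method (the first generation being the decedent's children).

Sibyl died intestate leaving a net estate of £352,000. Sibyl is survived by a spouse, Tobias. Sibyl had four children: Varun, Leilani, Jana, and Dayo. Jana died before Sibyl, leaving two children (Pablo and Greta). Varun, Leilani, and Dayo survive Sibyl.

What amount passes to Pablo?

Pablo receives £33,000.

Tobias takes one-quarter of £352,000 = £88,000. The remaining £264,000 passes to the descendants.
The descendants' portion (£264,000) is divided into 4 shares of £66,000: Varun, Leilani, and Dayo each take £66,000; Jana's £66,000 share passes to Jana's issue.
Jana's share (£66,000) is divided into 2 shares of £33,000: Pablo and Greta each take £33,000.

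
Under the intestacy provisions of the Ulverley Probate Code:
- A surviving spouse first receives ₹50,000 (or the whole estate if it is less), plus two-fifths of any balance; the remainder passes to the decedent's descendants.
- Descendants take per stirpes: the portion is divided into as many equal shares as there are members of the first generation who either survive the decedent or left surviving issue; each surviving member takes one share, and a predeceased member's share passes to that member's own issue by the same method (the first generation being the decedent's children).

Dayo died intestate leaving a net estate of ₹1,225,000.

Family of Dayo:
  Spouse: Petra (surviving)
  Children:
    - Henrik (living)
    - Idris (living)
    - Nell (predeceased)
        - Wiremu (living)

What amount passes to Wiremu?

Wiremu receives ₹235,000.

Petra first takes ₹50,000, leaving a balance of ₹1,175,000. Petra then takes two-fifths of the balance (₹470,000), for a total of ₹520,000. The remaining ₹705,000 passes to the descendants.
The descendants' portion (₹705,000) is divided into 3 shares of ₹235,000: Henrik and Idris each take ₹235,000; Nell's ₹235,000 share passes to Nell's issue.
Nell's share (₹235,000) passes entirely to Wiremu.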